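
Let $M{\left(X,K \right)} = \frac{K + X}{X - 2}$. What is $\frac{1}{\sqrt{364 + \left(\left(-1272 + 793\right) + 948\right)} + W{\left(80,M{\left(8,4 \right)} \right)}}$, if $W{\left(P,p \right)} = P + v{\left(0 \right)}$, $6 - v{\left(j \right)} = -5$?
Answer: $\frac{13}{1064} - \frac{\sqrt{17}}{1064} \approx 0.008343$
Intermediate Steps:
$v{\left(j \right)} = 11$ ($v{\left(j \right)} = 6 - -5 = 6 + 5 = 11$)
$M{\left(X,K \right)} = \frac{K + X}{-2 + X}$
$W{\left(P,p \right)} = 11 + P$ ($W{\left(P,p \right)} = P + 11 = 11 + P$)
$\frac{1}{\sqrt{364 + \left(\left(-1272 + 793\right) + 948\right)} + W{\left(80,M{\left(8,4 \right)} \right)}} = \frac{1}{\sqrt{364 + \left(\left(-1272 + 793\right) + 948\right)} + \left(11 + 80\right)} = \frac{1}{\sqrt{364 + \left(-479 + 948\right)} + 91} = \frac{1}{\sqrt{364 + 469} + 91} = \frac{1}{\sqrt{833} + 91} = \frac{1}{7 \sqrt{17} + 91} = \frac{1}{91 + 7 \sqrt{17}}$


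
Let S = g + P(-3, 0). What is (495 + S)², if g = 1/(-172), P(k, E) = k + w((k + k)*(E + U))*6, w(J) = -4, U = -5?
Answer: 6479445025/29584 ≈ 2.1902e+5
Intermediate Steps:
P(k, E) = -24 + k (P(k, E) = k - 4*6 = k - 24 = -24 + k)
g = -1/172 ≈ -0.0058140
S = -4645/172 (S = -1/172 + (-24 - 3) = -1/172 - 27 = -4645/172 ≈ -27.006)
(495 + S)² = (495 - 4645/172)² = (80495/172)² = 6479445025/29584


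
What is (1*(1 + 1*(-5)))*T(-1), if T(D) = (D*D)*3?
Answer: -12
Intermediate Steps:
T(D) = 3*D**2 (T(D) = D**2*3 = 3*D**2)
(1*(1 + 1*(-5)))*T(-1) = (1*(1 + 1*(-5)))*(3*(-1)**2) = (1*(1 - 5))*(3*1) = (1*(-4))*3 = -4*3 = -12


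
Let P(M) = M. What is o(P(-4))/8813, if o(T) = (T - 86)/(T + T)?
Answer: 45/35252 ≈ 0.0012765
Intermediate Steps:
o(T) = (-86 + T)/(2*T) (o(T) = (-86 + T)/((2*T)) = (-86 + T)*(1/(2*T)) = (-86 + T)/(2*T))
o(P(-4))/8813 = ((1/2)*(-86 - 4)/(-4))/8813 = ((1/2)*(-1/4)*(-90))*(1/8813) = (45/4)*(1/8813) = 45/35252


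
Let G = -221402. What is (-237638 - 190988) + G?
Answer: -650028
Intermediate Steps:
(-237638 - 190988) + G = (-237638 - 190988) - 221402 = -428626 - 221402 = -650028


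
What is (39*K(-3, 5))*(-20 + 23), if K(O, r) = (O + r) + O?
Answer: -117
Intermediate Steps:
K(O, r) = r + 2*O
(39*K(-3, 5))*(-20 + 23) = (39*(5 + 2*(-3)))*(-20 + 23) = (39*(5 - 6))*3 = (39*(-1))*3 = -39*3 = -117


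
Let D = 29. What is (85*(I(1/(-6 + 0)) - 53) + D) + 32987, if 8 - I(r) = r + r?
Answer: 87658/3 ≈ 29219.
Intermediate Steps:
I(r) = 8 - 2*r (I(r) = 8 - (r + r) = 8 - 2*r)
(85*(I(1/(-6 + 0)) - 53) + D) + 32987 = (85*((8 - 2/(-6 + 0)) - 53) + 29) + 32987 = (85*((8 - 2/(-6)) - 53) + 29) + 32987 = (85*((8 - 2*(-⅙)) - 53) + 29) + 32987 = (85*((8 + ⅓) - 53) + 29) + 32987 = (85*(25/3 - 53) + 29) + 32987 = (85*(-134/3) + 29) + 32987 = (-11390/3 + 29) + 32987 = -11303/3 + 32987 = 87658/3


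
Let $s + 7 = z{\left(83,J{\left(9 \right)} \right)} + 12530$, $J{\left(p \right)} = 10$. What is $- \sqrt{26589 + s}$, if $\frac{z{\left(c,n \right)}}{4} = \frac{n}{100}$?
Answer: $- \frac{\sqrt{977810}}{5} \approx -197.77$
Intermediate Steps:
$z{\left(c,n \right)} = \frac{n}{25}$ ($z{\left(c,n \right)} = 4 \frac{n}{100} = \frac{n}{25}$)
$s = \frac{62617}{5}$ ($s = -7 + \left(\frac{1}{25} \cdot 10 + 12530\right) = -7 + \left(\frac{2}{5} + 12530\right) = -7 + \frac{62652}{5} = \frac{62617}{5} \approx 12523.0$)
$- \sqrt{26589 + s} = - \sqrt{26589 + \frac{62617}{5}} = - \sqrt{\frac{195562}{5}} = - \frac{\sqrt{977810}}{5}$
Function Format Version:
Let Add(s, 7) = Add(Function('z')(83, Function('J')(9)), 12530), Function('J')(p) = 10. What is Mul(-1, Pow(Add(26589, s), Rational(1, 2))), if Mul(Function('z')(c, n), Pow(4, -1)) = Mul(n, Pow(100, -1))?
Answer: Mul(Rational(-1, 5), Pow(977810, Rational(1, 2))) ≈ -197.77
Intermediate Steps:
Function('z')(c, n) = Mul(Rational(1, 25), n) (Function('z')(c, n) = Mul(4, Mul(n, Pow(100, -1))) = Mul(4, Mul(n, Rational(1, 100))) = Mul(4, Mul(Rational(1, 100), n)) = Mul(Rational(1, 25), n))
s = Rational(62617, 5) (s = Add(-7, Add(Mul(Rational(1, 25), 10), 12530)) = Add(-7, Add(Rational(2, 5), 12530)) = Add(-7, Rational(62652, 5)) = Rational(62617, 5) ≈ 12523.)
Mul(-1, Pow(Add(26589, s), Rational(1, 2))) = Mul(-1, Pow(Add(26589, Rational(62617, 5)), Rational(1, 2))) = Mul(-1, Pow(Rational(195562, 5), Rational(1, 2))) = Mul(-1, Mul(Rational(1, 5), Pow(977810, Rational(1, 2)))) = Mul(Rational(-1, 5), Pow(977810, Rational(1, 2)))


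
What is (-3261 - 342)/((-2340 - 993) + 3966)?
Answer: -1201/211 ≈ -5.6919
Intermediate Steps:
(-3261 - 342)/((-2340 - 993) + 3966) = -3603/(-3333 + 3966) = -3603/633 = -3603*1/633 = -1201/211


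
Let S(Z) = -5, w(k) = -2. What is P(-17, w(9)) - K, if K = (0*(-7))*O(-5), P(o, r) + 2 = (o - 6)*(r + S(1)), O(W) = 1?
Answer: 159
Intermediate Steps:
P(o, r) = -2 + (-6 + o)*(-5 + r) (P(o, r) = -2 + (o - 6)*(r - 5) = -2 + (-6 + o)*(-5 + r))
K = 0 (K = (0*(-7))*1 = 0*1 = 0)
P(-17, w(9)) - K = (28 - 6*(-2) - 5*(-17) - 17*(-2)) - 1*0 = (28 + 12 + 85 + 34) + 0 = 159 + 0 = 159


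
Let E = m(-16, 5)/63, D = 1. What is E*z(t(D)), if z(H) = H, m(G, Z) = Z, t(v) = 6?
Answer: 10/21 ≈ 0.47619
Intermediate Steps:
E = 5/63 ≈ 0.079365
E*z(t(D)) = (5/63)*6 = 10/21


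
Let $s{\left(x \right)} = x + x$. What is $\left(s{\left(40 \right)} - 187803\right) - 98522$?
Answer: $-286245$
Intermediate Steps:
$s{\left(x \right)} = 2 x$
$\left(s{\left(40 \right)} - 187803\right) - 98522 = \left(2 \cdot 40 - 187803\right) - 98522 = \left(80 - 187803\right) - 98522 = -187723 - 98522 = -286245$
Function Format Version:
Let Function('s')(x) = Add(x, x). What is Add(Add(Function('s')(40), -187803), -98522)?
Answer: -286245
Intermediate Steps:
Function('s')(x) = Mul(2, x)
Add(Add(Function('s')(40), -187803), -98522) = Add(Add(Mul(2, 40), -187803), -98522) = Add(Add(80, -187803), -98522) = Add(-187723, -98522) = -286245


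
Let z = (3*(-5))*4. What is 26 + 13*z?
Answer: -754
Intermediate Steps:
z = -60 (z = -15*4 = -60)
26 + 13*z = 26 + 13*(-60) = 26 - 780 = -754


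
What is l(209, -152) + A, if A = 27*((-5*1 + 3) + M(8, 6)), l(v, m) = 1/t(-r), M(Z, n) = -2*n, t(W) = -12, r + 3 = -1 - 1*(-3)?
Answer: -4537/12 ≈ -378.08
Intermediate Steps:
r = -1 (r = -3 + (-1 - 1*(-3)) = -3 + (-1 + 3) = -3 + 2 = -1)
l(v, m) = -1/12 (l(v, m) = 1/(-12) = -1/12)
A = -378 (A = 27*((-5*1 + 3) - 2*6) = 27*((-5 + 3) - 12) = 27*(-2 - 12) = 27*(-14) = -378)
l(209, -152) + A = -1/12 - 378 = -4537/12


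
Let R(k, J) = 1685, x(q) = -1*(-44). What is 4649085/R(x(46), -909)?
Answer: 929817/337 ≈ 2759.1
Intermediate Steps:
x(q) = 44
4649085/R(x(46), -909) = 4649085/1685 = 4649085*(1/1685) = 929817/337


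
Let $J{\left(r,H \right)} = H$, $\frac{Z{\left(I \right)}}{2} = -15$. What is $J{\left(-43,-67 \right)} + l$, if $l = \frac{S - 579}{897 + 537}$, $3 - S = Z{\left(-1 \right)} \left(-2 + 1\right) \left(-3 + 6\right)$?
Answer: $- \frac{16124}{239} \approx -67.464$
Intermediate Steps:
$Z{\left(I \right)} = -30$ ($Z{\left(I \right)} = 2 \left(-15\right) = -30$)
$S = -87$ ($S = 3 - - 30 \left(-2 + 1\right) \left(-3 + 6\right) = 3 - - 30 \left(\left(-1\right) 3\right) = 3 - \left(-30\right) \left(-3\right) = 3 - 90 = -87$)
$l = - \frac{111}{239}$ ($l = \frac{-87 - 579}{897 + 537} = - \frac{666}{1434} = \left(-666\right) \frac{1}{1434} = - \frac{111}{239} \approx -0.46444$)
$J{\left(-43,-67 \right)} + l = -67 - \frac{111}{239} = - \frac{16124}{239}$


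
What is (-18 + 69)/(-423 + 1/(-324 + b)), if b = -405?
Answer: -37179/308368 ≈ -0.12057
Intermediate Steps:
(-18 + 69)/(-423 + 1/(-324 + b)) = (-18 + 69)/(-423 + 1/(-324 - 405)) = 51/(-423 + 1/(-729)) = 51/(-423 - 1/729) = 51/(-308368/729) = 51*(-729/308368) = -37179/308368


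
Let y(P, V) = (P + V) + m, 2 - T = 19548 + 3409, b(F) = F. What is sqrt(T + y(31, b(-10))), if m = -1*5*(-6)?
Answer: 2*I*sqrt(5726) ≈ 151.34*I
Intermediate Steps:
m = 30 (m = -5*(-6) = 30)
T = -22955 (T = 2 - (19548 + 3409) = 2 - 1*22957 = 2 - 22957 = -22955)
y(P, V) = 30 + P + V (y(P, V) = (P + V) + 30 = 30 + P + V)
sqrt(T + y(31, b(-10))) = sqrt(-22955 + (30 + 31 - 10)) = sqrt(-22955 + 51) = sqrt(-22904) = 2*I*sqrt(5726)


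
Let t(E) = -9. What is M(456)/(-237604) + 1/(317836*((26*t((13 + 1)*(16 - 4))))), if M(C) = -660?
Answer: 12271588559/4417867639224 ≈ 0.0027777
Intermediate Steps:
M(456)/(-237604) + 1/(317836*((26*t((13 + 1)*(16 - 4))))) = -660/(-237604) + 1/(317836*((26*(-9)))) = -660*(-1/237604) + (1/317836)/(-234) = 165/59401 + (1/317836)*(-1/234) = 165/59401 - 1/74373624 = 12271588559/4417867639224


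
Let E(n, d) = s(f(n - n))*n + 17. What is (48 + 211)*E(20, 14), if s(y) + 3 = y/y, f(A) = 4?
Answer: -5957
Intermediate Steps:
s(y) = -2 (s(y) = -3 + y/y = -3 + 1 = -2)
E(n, d) = 17 - 2*n (E(n, d) = -2*n + 17 = 17 - 2*n)
(48 + 211)*E(20, 14) = (48 + 211)*(17 - 2*20) = 259*(17 - 40) = 259*(-23) = -5957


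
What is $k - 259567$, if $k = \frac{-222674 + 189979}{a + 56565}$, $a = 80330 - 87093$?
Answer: $- \frac{12926988429}{49802} \approx -2.5957 \cdot 10^{5}$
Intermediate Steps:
$a = -6763$
$k = - \frac{32695}{49802}$ ($k = \frac{-222674 + 189979}{-6763 + 56565} = - \frac{32695}{49802} \approx -0.6565$)
$k - 259567 = - \frac{32695}{49802} - 259567 = - \frac{12926988429}{49802}$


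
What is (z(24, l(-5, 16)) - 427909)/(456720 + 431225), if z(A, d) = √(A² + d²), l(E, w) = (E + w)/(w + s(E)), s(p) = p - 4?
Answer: -427909/887945 + √28345/6215615 ≈ -0.48188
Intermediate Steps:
s(p) = -4 + p
l(E, w) = (E + w)/(-4 + E + w) (l(E, w) = (E + w)/(w + (-4 + E)) = (E + w)/(-4 + E + w))
(z(24, l(-5, 16)) - 427909)/(456720 + 431225) = (√(24² + ((-5 + 16)/(-4 - 5 + 16))²) - 427909)/(456720 + 431225) = (√(576 + (11/7)²) - 427909)/887945 = (√(576 + ((⅐)*11)²) - 427909)*(1/887945) = (√(576 + (11/7)²) - 427909)*(1/887945) = (√(576 + 121/49) - 427909)*(1/887945) = (√(28345/49) - 427909)*(1/887945) = (√28345/7 - 427909)*(1/887945) = (-427909 + √28345/7)*(1/887945) = -427909/887945 + √28345/6215615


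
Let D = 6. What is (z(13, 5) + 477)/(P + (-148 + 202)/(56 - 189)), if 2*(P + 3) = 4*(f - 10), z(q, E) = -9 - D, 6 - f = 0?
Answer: -61446/1517 ≈ -40.505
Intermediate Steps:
f = 6 (f = 6 - 1*0 = 6 + 0 = 6)
z(q, E) = -15 (z(q, E) = -9 - 1*6 = -9 - 6 = -15)
P = -11 (P = -3 + (4*(6 - 10))/2 = -3 + (4*(-4))/2 = -3 + (½)*(-16) = -3 - 8 = -11)
(z(13, 5) + 477)/(P + (-148 + 202)/(56 - 189)) = (-15 + 477)/(-11 + (-148 + 202)/(56 - 189)) = 462/(-11 + 54/(-133)) = 462/(-11 + 54*(-1/133)) = 462/(-11 - 54/133) = 462/(-1517/133) = 462*(-133/1517) = -61446/1517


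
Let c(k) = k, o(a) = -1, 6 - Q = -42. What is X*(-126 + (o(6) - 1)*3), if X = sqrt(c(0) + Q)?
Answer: -528*sqrt(3) ≈ -914.52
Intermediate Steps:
Q = 48 (Q = 6 - 1*(-42) = 6 + 42 = 48)
X = 4*sqrt(3) (X = sqrt(0 + 48) = sqrt(48) = 4*sqrt(3) ≈ 6.9282)
X*(-126 + (o(6) - 1)*3) = (4*sqrt(3))*(-126 + (-1 - 1)*3) = (4*sqrt(3))*(-126 - 2*3) = (4*sqrt(3))*(-126 - 6) = (4*sqrt(3))*(-132) = -528*sqrt(3)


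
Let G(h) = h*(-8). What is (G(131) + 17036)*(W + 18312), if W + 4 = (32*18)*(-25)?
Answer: 62481104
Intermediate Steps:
W = -14404 (W = -4 + (32*18)*(-25) = -4 + 576*(-25) = -4 - 14400 = -14404)
G(h) = -8*h
(G(131) + 17036)*(W + 18312) = (-8*131 + 17036)*(-14404 + 18312) = (-1048 + 17036)*3908 = 15988*3908 = 62481104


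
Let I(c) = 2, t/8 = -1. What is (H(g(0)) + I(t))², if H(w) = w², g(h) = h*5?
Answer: 4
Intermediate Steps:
t = -8 (t = 8*(-1) = -8)
g(h) = 5*h
(H(g(0)) + I(t))² = ((5*0)² + 2)² = (0² + 2)² = (0 + 2)² = 2² = 4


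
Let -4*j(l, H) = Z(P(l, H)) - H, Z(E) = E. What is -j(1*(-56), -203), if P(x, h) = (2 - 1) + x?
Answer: 37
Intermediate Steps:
P(x, h) = 1 + x
j(l, H) = -1/4 - l/4 + H/4 (j(l, H) = -((1 + l) - H)/4 = -(1 + l - H)/4 = -1/4 - l/4 + H/4)
-j(1*(-56), -203) = -(-1/4 - (-56)/4 + (1/4)*(-203)) = -(-1/4 - 1/4*(-56) - 203/4) = -(-1/4 + 14 - 203/4) = -1*(-37) = 37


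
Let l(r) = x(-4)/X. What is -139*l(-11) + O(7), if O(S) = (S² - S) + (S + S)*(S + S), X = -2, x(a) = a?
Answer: -40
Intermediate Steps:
O(S) = -S + 5*S² (O(S) = (S² - S) + (2*S)*(2*S) = (S² - S) + 4*S² = -S + 5*S²)
l(r) = 2 (l(r) = -4/(-2) = -4*(-½) = 2)
-139*l(-11) + O(7) = -139*2 + 7*(-1 + 5*7) = -278 + 7*(-1 + 35) = -278 + 7*34 = -278 + 238 = -40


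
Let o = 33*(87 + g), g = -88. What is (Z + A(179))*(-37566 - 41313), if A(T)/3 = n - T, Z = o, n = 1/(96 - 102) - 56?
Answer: 116504283/2 ≈ 5.8252e+7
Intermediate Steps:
n = -337/6 (n = 1/(-6) - 56 = -1/6 - 56 = -337/6 ≈ -56.167)
o = -33 (o = 33*(87 - 88) = 33*(-1) = -33)
Z = -33
A(T) = -337/2 - 3*T (A(T) = 3*(-337/6 - T) = -337/2 - 3*T)
(Z + A(179))*(-37566 - 41313) = (-33 + (-337/2 - 3*179))*(-37566 - 41313) = (-33 + (-337/2 - 537))*(-78879) = (-33 - 1411/2)*(-78879) = -1477/2*(-78879) = 116504283/2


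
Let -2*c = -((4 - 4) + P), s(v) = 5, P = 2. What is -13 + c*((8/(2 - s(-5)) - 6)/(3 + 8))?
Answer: -455/33 ≈ -13.788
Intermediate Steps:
c = 1 (c = -(-1)*((4 - 4) + 2)/2 = -(-1)*(0 + 2)/2 = -(-1)*2/2 = -1/2*(-2) = 1)
-13 + c*((8/(2 - s(-5)) - 6)/(3 + 8)) = -13 + 1*((8/(2 - 1*5) - 6)/(3 + 8)) = -13 + 1*((8/(2 - 5) - 6)/11) = -13 + 1*((8/(-3) - 6)*(1/11)) = -13 + 1*((8*(-1/3) - 6)*(1/11)) = -13 + 1*((-8/3 - 6)*(1/11)) = -13 + 1*(-26/3*1/11) = -13 + 1*(-26/33) = -13 - 26/33 = -455/33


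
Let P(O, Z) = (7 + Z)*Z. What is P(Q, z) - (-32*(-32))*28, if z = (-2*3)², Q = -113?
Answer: -27124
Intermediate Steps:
z = 36 (z = (-6)² = 36)
P(O, Z) = Z*(7 + Z)
P(Q, z) - (-32*(-32))*28 = 36*(7 + 36) - (-32*(-32))*28 = 36*43 - 1024*28 = 1548 - 1*28672 = 1548 - 28672 = -27124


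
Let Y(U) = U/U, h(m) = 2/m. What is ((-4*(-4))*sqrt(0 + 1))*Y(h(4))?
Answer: 16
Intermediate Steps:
Y(U) = 1
((-4*(-4))*sqrt(0 + 1))*Y(h(4)) = ((-4*(-4))*sqrt(0 + 1))*1 = (16*sqrt(1))*1 = (16*1)*1 = 16*1 = 16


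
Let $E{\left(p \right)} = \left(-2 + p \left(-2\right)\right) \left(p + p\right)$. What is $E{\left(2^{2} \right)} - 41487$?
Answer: $-41567$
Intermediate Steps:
$E{\left(p \right)} = 2 p \left(-2 - 2 p\right)$ ($E{\left(p \right)} = \left(-2 - 2 p\right) 2 p = 2 p \left(-2 - 2 p\right)$)
$E{\left(2^{2} \right)} - 41487 = - 4 \cdot 2^{2} \left(1 + 2^{2}\right) - 41487 = \left(-4\right) 4 \left(1 + 4\right) - 41487 = \left(-4\right) 4 \cdot 5 - 41487 = -80 - 41487 = -41567$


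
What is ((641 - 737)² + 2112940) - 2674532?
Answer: -552376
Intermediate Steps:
((641 - 737)² + 2112940) - 2674532 = ((-96)² + 2112940) - 2674532 = (9216 + 2112940) - 2674532 = 2122156 - 2674532 = -552376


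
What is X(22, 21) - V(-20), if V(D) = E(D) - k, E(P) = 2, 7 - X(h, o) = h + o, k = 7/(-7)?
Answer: -39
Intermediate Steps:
k = -1 (k = 7*(-⅐) = -1)
X(h, o) = 7 - h - o (X(h, o) = 7 - (h + o) = 7 + (-h - o) = 7 - h - o)
V(D) = 3 (V(D) = 2 - 1*(-1) = 2 + 1 = 3)
X(22, 21) - V(-20) = (7 - 1*22 - 1*21) - 1*3 = (7 - 22 - 21) - 3 = -36 - 3 = -39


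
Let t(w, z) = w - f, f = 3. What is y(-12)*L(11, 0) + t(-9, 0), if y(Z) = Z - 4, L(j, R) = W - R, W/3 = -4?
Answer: 180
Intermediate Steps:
W = -12 (W = 3*(-4) = -12)
t(w, z) = -3 + w (t(w, z) = w - 1*3 = w - 3 = -3 + w)
L(j, R) = -12 - R
y(Z) = -4 + Z
y(-12)*L(11, 0) + t(-9, 0) = (-4 - 12)*(-12 - 1*0) + (-3 - 9) = -16*(-12 + 0) - 12 = -16*(-12) - 12 = 192 - 12 = 180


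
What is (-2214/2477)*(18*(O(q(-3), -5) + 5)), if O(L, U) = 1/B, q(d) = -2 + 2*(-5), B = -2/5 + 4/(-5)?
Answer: -166050/2477 ≈ -67.037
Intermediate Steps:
B = -6/5 (B = -2*⅕ + 4*(-⅕) = -⅖ - ⅘ = -6/5 ≈ -1.2000)
q(d) = -12 (q(d) = -2 - 10 = -12)
O(L, U) = -⅚ (O(L, U) = 1/(-6/5) = -⅚)
(-2214/2477)*(18*(O(q(-3), -5) + 5)) = (-2214/2477)*(18*(-⅚ + 5)) = (-2214*1/2477)*(18*(25/6)) = -2214/2477*75 = -166050/2477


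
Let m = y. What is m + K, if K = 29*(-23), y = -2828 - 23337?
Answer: -26832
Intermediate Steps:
y = -26165
K = -667
m = -26165
m + K = -26165 - 667 = -26832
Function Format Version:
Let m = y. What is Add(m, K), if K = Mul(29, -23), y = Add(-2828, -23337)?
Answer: -26832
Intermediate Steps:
y = -26165
K = -667
m = -26165
Add(m, K) = Add(-26165, -667) = -26832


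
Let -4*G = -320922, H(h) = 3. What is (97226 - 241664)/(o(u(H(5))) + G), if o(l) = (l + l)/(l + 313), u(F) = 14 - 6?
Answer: -92729196/51508013 ≈ -1.8003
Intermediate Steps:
u(F) = 8
o(l) = 2*l/(313 + l) (o(l) = (2*l)/(313 + l) = 2*l/(313 + l))
G = 160461/2 (G = -¼*(-320922) = 160461/2 ≈ 80231.)
(97226 - 241664)/(o(u(H(5))) + G) = (97226 - 241664)/(2*8/(313 + 8) + 160461/2) = -144438/(2*8/321 + 160461/2) = -144438/(2*8*(1/321) + 160461/2) = -144438/(16/321 + 160461/2) = -144438/51508013/642 = -144438*642/51508013 = -92729196/51508013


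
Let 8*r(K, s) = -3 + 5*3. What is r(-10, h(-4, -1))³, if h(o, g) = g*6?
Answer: 27/8 ≈ 3.3750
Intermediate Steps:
h(o, g) = 6*g
r(K, s) = 3/2 (r(K, s) = (-3 + 5*3)/8 = (-3 + 15)/8 = (⅛)*12 = 3/2)
r(-10, h(-4, -1))³ = (3/2)³ = 27/8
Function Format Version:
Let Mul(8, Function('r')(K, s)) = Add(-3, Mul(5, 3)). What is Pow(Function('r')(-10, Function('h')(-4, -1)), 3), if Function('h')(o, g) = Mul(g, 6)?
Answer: Rational(27, 8) ≈ 3.3750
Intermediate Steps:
Function('h')(o, g) = Mul(6, g)
Function('r')(K, s) = Rational(3, 2) (Function('r')(K, s) = Mul(Rational(1, 8), Add(-3, Mul(5, 3))) = Mul(Rational(1, 8), Add(-3, 15)) = Mul(Rational(1, 8), 12) = Rational(3, 2))
Pow(Function('r')(-10, Function('h')(-4, -1)), 3) = Pow(Rational(3, 2), 3) = Rational(27, 8)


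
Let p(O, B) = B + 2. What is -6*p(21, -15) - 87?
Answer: -9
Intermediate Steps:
p(O, B) = 2 + B
-6*p(21, -15) - 87 = -6*(2 - 15) - 87 = -6*(-13) - 87 = 78 - 87 = -9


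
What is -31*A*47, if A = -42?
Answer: 61194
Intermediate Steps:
-31*A*47 = -31*(-42)*47 = 1302*47 = 61194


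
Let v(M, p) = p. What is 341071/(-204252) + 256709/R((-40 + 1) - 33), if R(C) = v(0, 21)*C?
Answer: -4412418835/25735752 ≈ -171.45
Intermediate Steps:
R(C) = 21*C
341071/(-204252) + 256709/R((-40 + 1) - 33) = 341071/(-204252) + 256709/((21*((-40 + 1) - 33))) = 341071*(-1/204252) + 256709/((21*(-39 - 33))) = -341071/204252 + 256709/((21*(-72))) = -341071/204252 + 256709/(-1512) = -341071/204252 + 256709*(-1/1512) = -341071/204252 - 256709/1512 = -4412418835/25735752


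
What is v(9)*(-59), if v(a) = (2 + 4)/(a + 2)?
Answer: -354/11 ≈ -32.182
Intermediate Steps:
v(a) = 6/(2 + a)
v(9)*(-59) = (6/(2 + 9))*(-59) = (6/11)*(-59) = -354/11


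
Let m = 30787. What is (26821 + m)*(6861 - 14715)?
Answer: -452453232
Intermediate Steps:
(26821 + m)*(6861 - 14715) = (26821 + 30787)*(6861 - 14715) = 57608*(-7854) = -452453232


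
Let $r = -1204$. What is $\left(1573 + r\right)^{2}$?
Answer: $136161$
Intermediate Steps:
$\left(1573 + r\right)^{2} = \left(1573 - 1204\right)^{2} = 369^{2} = 136161$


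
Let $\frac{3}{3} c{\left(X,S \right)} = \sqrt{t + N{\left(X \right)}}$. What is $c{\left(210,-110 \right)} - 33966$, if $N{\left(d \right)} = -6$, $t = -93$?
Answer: $-33966 + 3 i \sqrt{11} \approx -33966.0 + 9.9499 i$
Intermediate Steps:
$c{\left(X,S \right)} = 3 i \sqrt{11}$ ($c{\left(X,S \right)} = \sqrt{-93 - 6} = \sqrt{-99} = 3 i \sqrt{11}$)
$c{\left(210,-110 \right)} - 33966 = 3 i \sqrt{11} - 33966 = -33966 + 3 i \sqrt{11}$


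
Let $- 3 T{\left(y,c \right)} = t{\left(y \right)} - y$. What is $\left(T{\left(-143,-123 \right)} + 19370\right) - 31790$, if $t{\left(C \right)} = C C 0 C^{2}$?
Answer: $- \frac{37403}{3} \approx -12468.0$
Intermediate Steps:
$t{\left(C \right)} = 0$ ($t{\left(C \right)} = C^{2} \cdot 0 C^{2} = 0 C^{2} = 0$)
$T{\left(y,c \right)} = \frac{y}{3}$ ($T{\left(y,c \right)} = - \frac{0 - y}{3} = - \frac{\left(-1\right) y}{3} = \frac{y}{3}$)
$\left(T{\left(-143,-123 \right)} + 19370\right) - 31790 = \left(\frac{1}{3} \left(-143\right) + 19370\right) - 31790 = \left(- \frac{143}{3} + 19370\right) - 31790 = \frac{57967}{3} - 31790 = - \frac{37403}{3}$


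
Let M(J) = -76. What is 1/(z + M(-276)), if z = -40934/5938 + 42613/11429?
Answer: -33932701/2686284622 ≈ -0.012632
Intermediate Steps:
z = -107399346/33932701 (z = -40934*1/5938 + 42613*(1/11429) = -20467/2969 + 42613/11429 = -107399346/33932701 ≈ -3.1651)
1/(z + M(-276)) = 1/(-107399346/33932701 - 76) = 1/(-2686284622/33932701) = -33932701/2686284622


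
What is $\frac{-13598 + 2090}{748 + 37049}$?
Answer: $- \frac{3836}{12599} \approx -0.30447$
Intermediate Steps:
$\frac{-13598 + 2090}{748 + 37049} = - \frac{11508}{37797} = \left(-11508\right) \frac{1}{37797} = - \frac{3836}{12599}$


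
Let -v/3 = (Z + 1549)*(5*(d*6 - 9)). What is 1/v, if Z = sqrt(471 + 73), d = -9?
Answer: 1549/2266919865 - 4*sqrt(34)/2266919865 ≈ 6.7302e-7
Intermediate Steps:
Z = 4*sqrt(34) (Z = sqrt(544) = 4*sqrt(34) ≈ 23.324)
v = 1463805 + 3780*sqrt(34) (v = -3*(4*sqrt(34) + 1549)*5*(-9*6 - 9) = -3*(1549 + 4*sqrt(34))*5*(-54 - 9) = -3*(1549 + 4*sqrt(34))*5*(-63) = -3*(1549 + 4*sqrt(34))*(-315) = -3*(-487935 - 1260*sqrt(34)) = 1463805 + 3780*sqrt(34) ≈ 1.4858e+6)
1/v = 1/(1463805 + 3780*sqrt(34))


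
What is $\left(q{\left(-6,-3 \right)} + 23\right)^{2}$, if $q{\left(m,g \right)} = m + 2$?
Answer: $361$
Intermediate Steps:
$q{\left(m,g \right)} = 2 + m$
$\left(q{\left(-6,-3 \right)} + 23\right)^{2} = \left(\left(2 - 6\right) + 23\right)^{2} = \left(-4 + 23\right)^{2} = 19^{2} = 361$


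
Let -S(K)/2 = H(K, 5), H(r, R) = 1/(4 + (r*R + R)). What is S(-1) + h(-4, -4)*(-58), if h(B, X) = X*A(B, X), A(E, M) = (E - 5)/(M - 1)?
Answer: 4171/10 ≈ 417.10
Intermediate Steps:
A(E, M) = (-5 + E)/(-1 + M)
h(B, X) = X*(-5 + B)/(-1 + X) (h(B, X) = X*((-5 + B)/(-1 + X)) = X*(-5 + B)/(-1 + X))
H(r, R) = 1/(4 + R + R*r) (H(r, R) = 1/(4 + (R*r + R)) = 1/(4 + (R + R*r)) = 1/(4 + R + R*r))
S(K) = -2/(9 + 5*K) (S(K) = -2/(4 + 5 + 5*K) = -2/(9 + 5*K))
S(-1) + h(-4, -4)*(-58) = -2/(9 + 5*(-1)) - 4*(-5 - 4)/(-1 - 4)*(-58) = -2/(9 - 5) - 4*(-9)/(-5)*(-58) = -2/4 - 4*(-1/5)*(-9)*(-58) = -2*1/4 - 36/5*(-58) = -1/2 + 2088/5 = 4171/10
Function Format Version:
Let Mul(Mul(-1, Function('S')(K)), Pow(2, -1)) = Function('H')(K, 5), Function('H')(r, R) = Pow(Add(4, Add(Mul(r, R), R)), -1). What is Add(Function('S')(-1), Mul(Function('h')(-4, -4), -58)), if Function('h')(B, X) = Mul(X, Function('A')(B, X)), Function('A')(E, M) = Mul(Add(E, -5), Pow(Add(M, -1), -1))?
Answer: Rational(4171, 10) ≈ 417.10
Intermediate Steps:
Function('A')(E, M) = Mul(Pow(Add(-1, M), -1), Add(-5, E)) (Function('A')(E, M) = Mul(Add(-5, E), Pow(Add(-1, M), -1)) = Mul(Pow(Add(-1, M), -1), Add(-5, E)))
Function('h')(B, X) = Mul(X, Pow(Add(-1, X), -1), Add(-5, B)) (Function('h')(B, X) = Mul(X, Mul(Pow(Add(-1, X), -1), Add(-5, B))) = Mul(X, Pow(Add(-1, X), -1), Add(-5, B)))
Function('H')(r, R) = Pow(Add(4, R, Mul(R, r)), -1) (Function('H')(r, R) = Pow(Add(4, Add(Mul(R, r), R)), -1) = Pow(Add(4, Add(R, Mul(R, r))), -1) = Pow(Add(4, R, Mul(R, r)), -1))
Function('S')(K) = Mul(-2, Pow(Add(9, Mul(5, K)), -1)) (Function('S')(K) = Mul(-2, Pow(Add(4, 5, Mul(5, K)), -1)) = Mul(-2, Pow(Add(9, Mul(5, K)), -1)))
Add(Function('S')(-1), Mul(Function('h')(-4, -4), -58)) = Add(Mul(-2, Pow(Add(9, Mul(5, -1)), -1)), Mul(Mul(-4, Pow(Add(-1, -4), -1), Add(-5, -4)), -58)) = Add(Mul(-2, Pow(Add(9, -5), -1)), Mul(Mul(-4, Pow(-5, -1), -9), -58)) = Add(Mul(-2, Pow(4, -1)), Mul(Mul(-4, Rational(-1, 5), -9), -58)) = Add(Mul(-2, Rational(1, 4)), Mul(Rational(-36, 5), -58)) = Add(Rational(-1, 2), Rational(2088, 5)) = Rational(4171, 10)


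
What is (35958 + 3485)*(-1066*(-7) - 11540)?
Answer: -160848554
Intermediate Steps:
(35958 + 3485)*(-1066*(-7) - 11540) = 39443*(7462 - 11540) = 39443*(-4078) = -160848554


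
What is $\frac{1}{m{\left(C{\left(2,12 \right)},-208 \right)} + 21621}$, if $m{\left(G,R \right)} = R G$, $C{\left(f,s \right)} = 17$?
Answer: $\frac{1}{18085} \approx 5.5294 \cdot 10^{-5}$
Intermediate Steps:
$m{\left(G,R \right)} = G R$
$\frac{1}{m{\left(C{\left(2,12 \right)},-208 \right)} + 21621} = \frac{1}{17 \left(-208\right) + 21621} = \frac{1}{-3536 + 21621} = \frac{1}{18085}$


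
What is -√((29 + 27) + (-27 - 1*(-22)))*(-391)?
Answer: 391*√51 ≈ 2792.3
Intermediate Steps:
-√((29 + 27) + (-27 - 1*(-22)))*(-391) = -√(56 + (-27 + 22))*(-391) = -√(56 - 5)*(-391) = -√51*(-391) = 391*√51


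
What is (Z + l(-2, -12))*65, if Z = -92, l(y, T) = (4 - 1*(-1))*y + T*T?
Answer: 2730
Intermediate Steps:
l(y, T) = T**2 + 5*y (l(y, T) = (4 + 1)*y + T**2 = 5*y + T**2 = T**2 + 5*y)
(Z + l(-2, -12))*65 = (-92 + ((-12)**2 + 5*(-2)))*65 = (-92 + (144 - 10))*65 = (-92 + 134)*65 = 42*65 = 2730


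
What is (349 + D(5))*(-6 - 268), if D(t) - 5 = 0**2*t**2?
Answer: -96996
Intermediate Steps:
D(t) = 5 (D(t) = 5 + 0**2*t**2 = 5 + 0*t**2 = 5 + 0 = 5)
(349 + D(5))*(-6 - 268) = (349 + 5)*(-6 - 268) = 354*(-274) = -96996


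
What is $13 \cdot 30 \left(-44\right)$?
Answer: $-17160$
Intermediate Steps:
$13 \cdot 30 \left(-44\right) = 390 \left(-44\right) = -17160$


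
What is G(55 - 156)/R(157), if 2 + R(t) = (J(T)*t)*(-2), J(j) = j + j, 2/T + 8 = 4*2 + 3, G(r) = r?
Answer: 303/1262 ≈ 0.24010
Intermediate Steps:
T = 2/3 (T = 2/(-8 + (4*2 + 3)) = 2/(-8 + (8 + 3)) = 2/(-8 + 11) = 2/3 ≈ 0.66667)
J(j) = 2*j
R(t) = -2 - 8*t/3 (R(t) = -2 + ((2*(2/3))*t)*(-2) = -2 + (4*t/3)*(-2) = -2 - 8*t/3)
G(55 - 156)/R(157) = (55 - 156)/(-2 - 8/3*157) = -101/(-2 - 1256/3) = -101/(-1262/3) = -101*(-3/1262) = 303/1262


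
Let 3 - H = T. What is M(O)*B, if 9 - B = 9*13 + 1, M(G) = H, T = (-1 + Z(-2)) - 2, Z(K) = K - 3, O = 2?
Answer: -1199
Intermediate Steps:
Z(K) = -3 + K
T = -8 (T = (-1 + (-3 - 2)) - 2 = (-1 - 5) - 2 = -6 - 2 = -8)
H = 11 (H = 3 - 1*(-8) = 3 + 8 = 11)
M(G) = 11
B = -109 (B = 9 - (9*13 + 1) = 9 - (117 + 1) = 9 - 1*118 = 9 - 118 = -109)
M(O)*B = 11*(-109) = -1199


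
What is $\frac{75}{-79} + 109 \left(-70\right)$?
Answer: $- \frac{602845}{79} \approx -7631.0$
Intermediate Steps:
$\frac{75}{-79} + 109 \left(-70\right) = 75 \left(- \frac{1}{79}\right) - 7630 = - \frac{75}{79} - 7630 = - \frac{602845}{79}$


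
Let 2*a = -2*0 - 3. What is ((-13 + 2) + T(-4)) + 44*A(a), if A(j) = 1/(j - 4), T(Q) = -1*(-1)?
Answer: -18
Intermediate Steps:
T(Q) = 1
a = -3/2 (a = (-2*0 - 3)/2 = (0 - 3)/2 = (½)*(-3) = -3/2 ≈ -1.5000)
A(j) = 1/(-4 + j)
((-13 + 2) + T(-4)) + 44*A(a) = ((-13 + 2) + 1) + 44/(-4 - 3/2) = (-11 + 1) + 44/(-11/2) = -10 + 44*(-2/11) = -10 - 8 = -18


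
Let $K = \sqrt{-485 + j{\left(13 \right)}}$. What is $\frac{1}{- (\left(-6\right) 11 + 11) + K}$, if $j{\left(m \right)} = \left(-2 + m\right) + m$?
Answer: $\frac{55}{3486} - \frac{i \sqrt{461}}{3486} \approx 0.015777 - 0.0061592 i$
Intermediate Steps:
$j{\left(m \right)} = -2 + 2 m$
$K = i \sqrt{461}$ ($K = \sqrt{-485 + \left(-2 + 2 \cdot 13\right)} = \sqrt{-485 + \left(-2 + 26\right)} = \sqrt{-485 + 24} = \sqrt{-461} = i \sqrt{461} \approx 21.471 i$)
$\frac{1}{- (\left(-6\right) 11 + 11) + K} = \frac{1}{- (\left(-6\right) 11 + 11) + i \sqrt{461}} = \frac{1}{- (-66 + 11) + i \sqrt{461}} = \frac{1}{\left(-1\right) \left(-55\right) + i \sqrt{461}} = \frac{1}{55 + i \sqrt{461}}$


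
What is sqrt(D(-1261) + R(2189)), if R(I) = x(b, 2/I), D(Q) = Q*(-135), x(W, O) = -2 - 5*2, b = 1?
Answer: sqrt(170223) ≈ 412.58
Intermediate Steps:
x(W, O) = -12 (x(W, O) = -2 - 10 = -12)
D(Q) = -135*Q
R(I) = -12
sqrt(D(-1261) + R(2189)) = sqrt(-135*(-1261) - 12) = sqrt(170235 - 12) = sqrt(170223)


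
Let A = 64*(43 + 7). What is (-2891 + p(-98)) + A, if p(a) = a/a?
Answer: 310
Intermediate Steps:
A = 3200 (A = 64*50 = 3200)
p(a) = 1
(-2891 + p(-98)) + A = (-2891 + 1) + 3200 = -2890 + 3200 = 310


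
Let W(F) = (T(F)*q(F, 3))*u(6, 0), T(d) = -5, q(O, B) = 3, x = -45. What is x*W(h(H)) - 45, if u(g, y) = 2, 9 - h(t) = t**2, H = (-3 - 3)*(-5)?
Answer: 1305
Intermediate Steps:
H = 30 (H = -6*(-5) = 30)
h(t) = 9 - t**2
W(F) = -30 (W(F) = -5*3*2 = -15*2 = -30)
x*W(h(H)) - 45 = -45*(-30) - 45 = 1350 - 45 = 1305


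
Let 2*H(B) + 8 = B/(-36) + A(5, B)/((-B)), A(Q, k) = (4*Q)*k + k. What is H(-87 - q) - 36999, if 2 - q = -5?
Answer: -1332439/36 ≈ -37012.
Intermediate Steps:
q = 7 (q = 2 - 1*(-5) = 2 + 5 = 7)
A(Q, k) = k + 4*Q*k (A(Q, k) = 4*Q*k + k = k + 4*Q*k)
H(B) = -29/2 - B/72 (H(B) = -4 + (B/(-36) + (B*(1 + 4*5))/((-B)))/2 = -4 + (B*(-1/36) + (B*(1 + 20))*(-1/B))/2 = -4 + (-B/36 + (B*21)*(-1/B))/2 = -4 + (-B/36 + (21*B)*(-1/B))/2 = -4 + (-B/36 - 21)/2 = -4 + (-21 - B/36)/2 = -4 + (-21/2 - B/72) = -29/2 - B/72)
H(-87 - q) - 36999 = (-29/2 - (-87 - 1*7)/72) - 36999 = (-29/2 - (-87 - 7)/72) - 36999 = (-29/2 - 1/72*(-94)) - 36999 = (-29/2 + 47/36) - 36999 = -475/36 - 36999 = -1332439/36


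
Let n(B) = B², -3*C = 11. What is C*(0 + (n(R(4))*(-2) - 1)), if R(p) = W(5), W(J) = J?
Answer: 187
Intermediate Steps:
C = -11/3 (C = -⅓*11 = -11/3 ≈ -3.6667)
R(p) = 5
C*(0 + (n(R(4))*(-2) - 1)) = -11*(0 + (5²*(-2) - 1))/3 = -11*(0 + (25*(-2) - 1))/3 = -11*(0 + (-50 - 1))/3 = -11*(0 - 51)/3 = -11/3*(-51) = 187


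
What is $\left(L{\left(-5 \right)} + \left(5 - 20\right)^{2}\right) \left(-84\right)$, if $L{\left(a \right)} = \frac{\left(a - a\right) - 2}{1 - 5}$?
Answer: $-18942$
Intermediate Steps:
$L{\left(a \right)} = \frac{1}{2}$ ($L{\left(a \right)} = \frac{0 - 2}{-4} = \left(-2\right) \left(- \frac{1}{4}\right) = \frac{1}{2}$)
$\left(L{\left(-5 \right)} + \left(5 - 20\right)^{2}\right) \left(-84\right) = \left(\frac{1}{2} + \left(5 - 20\right)^{2}\right) \left(-84\right) = \left(\frac{1}{2} + \left(-15\right)^{2}\right) \left(-84\right) = \left(\frac{1}{2} + 225\right) \left(-84\right) = \frac{451}{2} \left(-84\right) = -18942$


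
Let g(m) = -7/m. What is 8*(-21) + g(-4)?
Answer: -665/4 ≈ -166.25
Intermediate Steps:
8*(-21) + g(-4) = 8*(-21) - 7/(-4) = -168 - 7*(-1/4) = -168 + 7/4 = -665/4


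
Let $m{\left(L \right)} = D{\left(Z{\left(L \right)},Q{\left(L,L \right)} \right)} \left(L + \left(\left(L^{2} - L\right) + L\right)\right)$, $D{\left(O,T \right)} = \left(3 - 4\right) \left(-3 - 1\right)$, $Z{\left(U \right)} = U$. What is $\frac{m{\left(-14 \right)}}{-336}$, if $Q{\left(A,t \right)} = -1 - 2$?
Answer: $- \frac{13}{6} \approx -2.1667$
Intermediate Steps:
$Q{\left(A,t \right)} = -3$
$D{\left(O,T \right)} = 4$ ($D{\left(O,T \right)} = \left(-1\right) \left(-4\right) = 4$)
$m{\left(L \right)} = 4 L + 4 L^{2}$ ($m{\left(L \right)} = 4 \left(L + \left(\left(L^{2} - L\right) + L\right)\right) = 4 \left(L + L^{2}\right) = 4 L + 4 L^{2}$)
$\frac{m{\left(-14 \right)}}{-336} = \frac{4 \left(-14\right) \left(1 - 14\right)}{-336} = 4 \left(-14\right) \left(-13\right) \left(- \frac{1}{336}\right) = 728 \left(- \frac{1}{336}\right) = - \frac{13}{6}$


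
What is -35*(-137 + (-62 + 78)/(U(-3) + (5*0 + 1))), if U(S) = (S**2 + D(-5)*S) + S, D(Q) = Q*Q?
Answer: 81655/17 ≈ 4803.2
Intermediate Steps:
D(Q) = Q**2
U(S) = S**2 + 26*S (U(S) = (S**2 + (-5)**2*S) + S = (S**2 + 25*S) + S = S**2 + 26*S)
-35*(-137 + (-62 + 78)/(U(-3) + (5*0 + 1))) = -35*(-137 + (-62 + 78)/(-3*(26 - 3) + (5*0 + 1))) = -35*(-137 + 16/(-3*23 + (0 + 1))) = -35*(-137 + 16/(-69 + 1)) = -35*(-137 + 16/(-68)) = -35*(-137 + 16*(-1/68)) = -35*(-137 - 4/17) = -35*(-2333/17) = 81655/17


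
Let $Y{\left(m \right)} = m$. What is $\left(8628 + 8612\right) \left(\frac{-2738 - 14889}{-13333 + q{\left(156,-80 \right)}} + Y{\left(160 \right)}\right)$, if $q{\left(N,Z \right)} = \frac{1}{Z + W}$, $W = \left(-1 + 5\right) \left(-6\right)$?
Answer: $\frac{3856492973120}{1386633} \approx 2.7812 \cdot 10^{6}$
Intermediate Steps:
$W = -24$ ($W = 4 \left(-6\right) = -24$)
$q{\left(N,Z \right)} = \frac{1}{-24 + Z}$ ($q{\left(N,Z \right)} = \frac{1}{Z - 24} = \frac{1}{-24 + Z}$)
$\left(8628 + 8612\right) \left(\frac{-2738 - 14889}{-13333 + q{\left(156,-80 \right)}} + Y{\left(160 \right)}\right) = \left(8628 + 8612\right) \left(\frac{-2738 - 14889}{-13333 + \frac{1}{-24 - 80}} + 160\right) = 17240 \left(- \frac{17627}{-13333 + \frac{1}{-104}} + 160\right) = 17240 \left(- \frac{17627}{-13333 - \frac{1}{104}} + 160\right) = 17240 \left(- \frac{17627}{- \frac{1386633}{104}} + 160\right) = 17240 \left(\left(-17627\right) \left(- \frac{104}{1386633}\right) + 160\right) = 17240 \left(\frac{1833208}{1386633} + 160\right) = 17240 \cdot \frac{223694488}{1386633} = \frac{3856492973120}{1386633}$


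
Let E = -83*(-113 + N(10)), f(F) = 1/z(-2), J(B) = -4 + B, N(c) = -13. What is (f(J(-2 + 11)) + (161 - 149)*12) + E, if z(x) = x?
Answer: 21203/2 ≈ 10602.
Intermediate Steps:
f(F) = -½ (f(F) = 1/(-2) = -½)
E = 10458 (E = -83*(-113 - 13) = -83*(-126) = 10458)
(f(J(-2 + 11)) + (161 - 149)*12) + E = (-½ + (161 - 149)*12) + 10458 = (-½ + 12*12) + 10458 = (-½ + 144) + 10458 = 287/2 + 10458 = 21203/2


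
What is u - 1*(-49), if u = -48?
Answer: 1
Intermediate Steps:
u - 1*(-49) = -48 - 1*(-49) = -48 + 49 = 1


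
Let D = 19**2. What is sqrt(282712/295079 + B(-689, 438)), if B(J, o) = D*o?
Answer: sqrt(13767673239168686)/295079 ≈ 397.64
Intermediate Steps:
D = 361
B(J, o) = 361*o
sqrt(282712/295079 + B(-689, 438)) = sqrt(282712/295079 + 361*438) = sqrt(282712*(1/295079) + 158118) = sqrt(282712/295079 + 158118) = sqrt(46657584034/295079) = sqrt(13767673239168686)/295079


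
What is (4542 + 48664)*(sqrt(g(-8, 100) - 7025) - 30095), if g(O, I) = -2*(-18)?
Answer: -1601234570 + 53206*I*sqrt(6989) ≈ -1.6012e+9 + 4.448e+6*I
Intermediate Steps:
g(O, I) = 36
(4542 + 48664)*(sqrt(g(-8, 100) - 7025) - 30095) = (4542 + 48664)*(sqrt(36 - 7025) - 30095) = 53206*(sqrt(-6989) - 30095) = 53206*(I*sqrt(6989) - 30095) = 53206*(-30095 + I*sqrt(6989)) = -1601234570 + 53206*I*sqrt(6989)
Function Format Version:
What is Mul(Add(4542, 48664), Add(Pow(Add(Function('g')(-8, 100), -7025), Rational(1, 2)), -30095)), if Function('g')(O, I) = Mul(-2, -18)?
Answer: Add(-1601234570, Mul(53206, I, Pow(6989, Rational(1, 2)))) ≈ Add(-1.6012e+9, Mul(4.4480e+6, I))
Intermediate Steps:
Function('g')(O, I) = 36
Mul(Add(4542, 48664), Add(Pow(Add(Function('g')(-8, 100), -7025), Rational(1, 2)), -30095)) = Mul(Add(4542, 48664), Add(Pow(Add(36, -7025), Rational(1, 2)), -30095)) = Mul(53206, Add(Pow(-6989, Rational(1, 2)), -30095)) = Mul(53206, Add(Mul(I, Pow(6989, Rational(1, 2))), -30095)) = Mul(53206, Add(-30095, Mul(I, Pow(6989, Rational(1, 2))))) = Add(-1601234570, Mul(53206, I, Pow(6989, Rational(1, 2))))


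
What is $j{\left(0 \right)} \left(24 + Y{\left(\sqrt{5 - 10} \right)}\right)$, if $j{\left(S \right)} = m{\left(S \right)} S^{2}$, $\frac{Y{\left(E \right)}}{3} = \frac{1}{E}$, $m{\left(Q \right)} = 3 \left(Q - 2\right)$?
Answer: $0$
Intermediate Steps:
$m{\left(Q \right)} = -6 + 3 Q$ ($m{\left(Q \right)} = 3 \left(-2 + Q\right) = -6 + 3 Q$)
$Y{\left(E \right)} = \frac{3}{E}$
$j{\left(S \right)} = S^{2} \left(-6 + 3 S\right)$ ($j{\left(S \right)} = \left(-6 + 3 S\right) S^{2} = S^{2} \left(-6 + 3 S\right)$)
$j{\left(0 \right)} \left(24 + Y{\left(\sqrt{5 - 10} \right)}\right) = 3 \cdot 0^{2} \left(-2 + 0\right) \left(24 + \frac{3}{\sqrt{5 - 10}}\right) = 3 \cdot 0 \left(-2\right) \left(24 + \frac{3}{\sqrt{-5}}\right) = 0 \left(24 + \frac{3}{i \sqrt{5}}\right) = 0 \left(24 + 3 \left(- \frac{i \sqrt{5}}{5}\right)\right) = 0 \left(24 - \frac{3 i \sqrt{5}}{5}\right) = 0$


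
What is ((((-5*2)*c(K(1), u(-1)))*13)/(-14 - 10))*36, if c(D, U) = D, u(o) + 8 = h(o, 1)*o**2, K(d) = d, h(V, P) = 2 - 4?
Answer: 195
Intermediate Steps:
h(V, P) = -2
u(o) = -8 - 2*o**2
((((-5*2)*c(K(1), u(-1)))*13)/(-14 - 10))*36 = (((-5*2*1)*13)/(-14 - 10))*36 = ((-10*1*13)/(-24))*36 = (-10*13*(-1/24))*36 = -130*(-1/24)*36 = (65/12)*36 = 195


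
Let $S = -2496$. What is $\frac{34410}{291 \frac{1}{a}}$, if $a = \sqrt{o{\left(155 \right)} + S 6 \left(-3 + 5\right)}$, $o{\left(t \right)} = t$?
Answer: $\frac{11470 i \sqrt{29797}}{97} \approx 20412.0 i$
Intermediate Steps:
$a = i \sqrt{29797}$ ($a = \sqrt{155 - 2496 \cdot 6 \left(-3 + 5\right)} = \sqrt{155 - 2496 \cdot 6 \cdot 2} = \sqrt{155 - 29952} = \sqrt{-29797} = i \sqrt{29797} \approx 172.62 i$)
$\frac{34410}{291 \frac{1}{a}} = \frac{34410}{291 \frac{1}{i \sqrt{29797}}} = \frac{34410}{291 \left(- \frac{i \sqrt{29797}}{29797}\right)} = \frac{34410}{\left(- \frac{291}{29797}\right) i \sqrt{29797}} = 34410 \frac{i \sqrt{29797}}{291} = \frac{11470 i \sqrt{29797}}{97}$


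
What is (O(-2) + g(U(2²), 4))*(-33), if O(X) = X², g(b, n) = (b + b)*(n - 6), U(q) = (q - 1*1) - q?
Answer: -264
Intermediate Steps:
U(q) = -1 (U(q) = (q - 1) - q = (-1 + q) - q = -1)
g(b, n) = 2*b*(-6 + n) (g(b, n) = (2*b)*(-6 + n) = 2*b*(-6 + n))
(O(-2) + g(U(2²), 4))*(-33) = ((-2)² + 2*(-1)*(-6 + 4))*(-33) = (4 + 2*(-1)*(-2))*(-33) = (4 + 4)*(-33) = 8*(-33) = -264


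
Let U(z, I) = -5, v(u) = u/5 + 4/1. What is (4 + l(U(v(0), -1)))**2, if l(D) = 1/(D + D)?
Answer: 1521/100 ≈ 15.210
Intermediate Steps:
v(u) = 4 + u/5 (v(u) = u*(1/5) + 4*1 = u/5 + 4 = 4 + u/5)
l(D) = 1/(2*D)
(4 + l(U(v(0), -1)))**2 = (4 + (1/2)/(-5))**2 = (4 + (1/2)*(-1/5))**2 = (4 - 1/10)**2 = (39/10)**2 = 1521/100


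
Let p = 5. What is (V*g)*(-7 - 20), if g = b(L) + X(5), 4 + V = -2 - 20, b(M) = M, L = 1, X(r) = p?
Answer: 4212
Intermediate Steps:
X(r) = 5
V = -26 (V = -4 + (-2 - 20) = -4 - 22 = -26)
g = 6 (g = 1 + 5 = 6)
(V*g)*(-7 - 20) = (-26*6)*(-7 - 20) = -156*(-27) = 4212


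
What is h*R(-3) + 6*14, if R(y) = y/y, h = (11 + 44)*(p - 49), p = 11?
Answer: -2006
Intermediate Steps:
h = -2090 (h = (11 + 44)*(11 - 49) = 55*(-38) = -2090)
R(y) = 1
h*R(-3) + 6*14 = -2090*1 + 6*14 = -2090 + 84 = -2006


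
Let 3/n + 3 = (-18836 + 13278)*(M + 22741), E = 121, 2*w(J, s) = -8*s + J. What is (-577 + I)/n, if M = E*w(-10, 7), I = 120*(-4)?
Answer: 110140866059/3 ≈ 3.6714e+10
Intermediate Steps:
w(J, s) = J/2 - 4*s (w(J, s) = (-8*s + J)/2 = (J - 8*s)/2 = J/2 - 4*s)
I = -480
M = -3993 (M = 121*((½)*(-10) - 4*7) = 121*(-5 - 28) = 121*(-33) = -3993)
n = -3/104201387 (n = 3/(-3 + (-18836 + 13278)*(-3993 + 22741)) = 3/(-3 - 5558*18748) = 3/(-3 - 104201384) = 3/(-104201387) = 3*(-1/104201387) = -3/104201387 ≈ -2.8790e-8)
(-577 + I)/n = (-577 - 480)/(-3/104201387) = -1057*(-104201387/3) = 110140866059/3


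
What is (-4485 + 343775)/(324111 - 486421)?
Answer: -33929/16231 ≈ -2.0904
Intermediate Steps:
(-4485 + 343775)/(324111 - 486421) = 339290/(-162310) = 339290*(-1/162310) = -33929/16231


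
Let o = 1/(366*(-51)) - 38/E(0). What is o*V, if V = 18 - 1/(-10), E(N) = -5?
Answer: 128383843/933300 ≈ 137.56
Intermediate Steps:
o = 709303/93330 (o = 1/(366*(-51)) - 38/(-5) = (1/366)*(-1/51) - 38*(-⅕) = -1/18666 + 38/5 = 709303/93330 ≈ 7.5999)
V = 181/10 (V = 18 - 1*(-⅒) = 18 + ⅒ = 181/10 ≈ 18.100)
o*V = (709303/93330)*(181/10) = 128383843/933300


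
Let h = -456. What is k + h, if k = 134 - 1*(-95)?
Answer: -227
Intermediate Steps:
k = 229 (k = 134 + 95 = 229)
k + h = 229 - 456 = -227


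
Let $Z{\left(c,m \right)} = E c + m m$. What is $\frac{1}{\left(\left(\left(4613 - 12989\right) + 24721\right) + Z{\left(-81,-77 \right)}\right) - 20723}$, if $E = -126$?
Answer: $\frac{1}{11757} \approx 8.5056 \cdot 10^{-5}$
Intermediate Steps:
$Z{\left(c,m \right)} = m^{2} - 126 c$ ($Z{\left(c,m \right)} = - 126 c + m m = - 126 c + m^{2} = m^{2} - 126 c$)
$\frac{1}{\left(\left(\left(4613 - 12989\right) + 24721\right) + Z{\left(-81,-77 \right)}\right) - 20723} = \frac{1}{\left(\left(\left(4613 - 12989\right) + 24721\right) + \left(\left(-77\right)^{2} - -10206\right)\right) - 20723} = \frac{1}{\left(\left(-8376 + 24721\right) + \left(5929 + 10206\right)\right) - 20723} = \frac{1}{\left(16345 + 16135\right) - 20723} = \frac{1}{32480 - 20723} = \frac{1}{11757}$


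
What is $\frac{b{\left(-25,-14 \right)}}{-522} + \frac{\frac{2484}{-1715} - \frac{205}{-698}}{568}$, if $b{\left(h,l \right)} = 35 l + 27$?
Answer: $\frac{157044359363}{177463233360} \approx 0.88494$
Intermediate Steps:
$b{\left(h,l \right)} = 27 + 35 l$
$\frac{b{\left(-25,-14 \right)}}{-522} + \frac{\frac{2484}{-1715} - \frac{205}{-698}}{568} = \frac{27 + 35 \left(-14\right)}{-522} + \frac{\frac{2484}{-1715} - \frac{205}{-698}}{568} = \left(27 - 490\right) \left(- \frac{1}{522}\right) + \left(2484 \left(- \frac{1}{1715}\right) - - \frac{205}{698}\right) \frac{1}{568} = \left(-463\right) \left(- \frac{1}{522}\right) + \left(- \frac{2484}{1715} + \frac{205}{698}\right) \frac{1}{568} = \frac{463}{522} - \frac{1382257}{679935760} = \frac{157044359363}{177463233360}$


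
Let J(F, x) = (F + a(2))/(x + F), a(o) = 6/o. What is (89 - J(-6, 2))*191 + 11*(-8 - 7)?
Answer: 66763/4 ≈ 16691.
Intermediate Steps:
J(F, x) = (3 + F)/(F + x) (J(F, x) = (F + 6/2)/(x + F) = (F + 6*(1/2))/(F + x) = (F + 3)/(F + x) = (3 + F)/(F + x))
(89 - J(-6, 2))*191 + 11*(-8 - 7) = (89 - (3 - 6)/(-6 + 2))*191 + 11*(-8 - 7) = (89 - (-3)/(-4))*191 + 11*(-15) = (89 - (-1)*(-3)/4)*191 - 165 = (89 - 1*3/4)*191 - 165 = (89 - 3/4)*191 - 165 = (353/4)*191 - 165 = 67423/4 - 165 = 66763/4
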